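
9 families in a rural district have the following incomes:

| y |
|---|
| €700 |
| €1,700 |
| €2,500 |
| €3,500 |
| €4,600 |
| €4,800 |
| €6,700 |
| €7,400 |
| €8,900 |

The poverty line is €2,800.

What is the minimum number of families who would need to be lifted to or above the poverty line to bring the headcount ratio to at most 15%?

2

3 of the 9 families are poor, so H = 3/9 = 0.333.
A headcount ratio of at most 15% allows at most ⌊0.15 × 9⌋ = 1 poor families.
So at least 3 − 1 = 2 must be lifted.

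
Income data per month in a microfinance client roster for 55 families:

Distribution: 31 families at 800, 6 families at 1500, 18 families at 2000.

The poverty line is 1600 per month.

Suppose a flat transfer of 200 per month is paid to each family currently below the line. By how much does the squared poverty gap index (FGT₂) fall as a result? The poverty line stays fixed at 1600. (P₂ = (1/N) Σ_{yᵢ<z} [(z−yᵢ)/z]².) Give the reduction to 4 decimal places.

Before: below the line — 31×800, 6×1500; squared poverty gap index (FGT₂) = 0.141335.
After the 200 transfer: below the line — 31×1000; squared poverty gap index (FGT₂) = 0.079261.
Reduction = 0.141335 − 0.079261 = 0.0621.

0.0621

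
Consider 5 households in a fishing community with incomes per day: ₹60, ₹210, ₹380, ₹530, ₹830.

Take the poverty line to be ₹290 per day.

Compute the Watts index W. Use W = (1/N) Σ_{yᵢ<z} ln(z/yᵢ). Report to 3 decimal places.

Below z: ₹60, ₹210 (q = 2 of N = 5).
ln(z/y) terms: ln(290/60) = 1.5755; ln(290/210) = 0.3228.
W = 1.898310 / 5 = 0.380.

0.380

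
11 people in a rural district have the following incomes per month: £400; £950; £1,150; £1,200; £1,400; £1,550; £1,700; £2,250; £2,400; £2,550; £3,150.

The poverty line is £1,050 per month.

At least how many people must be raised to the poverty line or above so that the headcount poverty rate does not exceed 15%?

1

Currently q = 2 of N = 11 are below the line (H = 0.182).
A headcount ratio of at most 15% allows at most ⌊0.15 × 11⌋ = 1 poor people.
So at least 2 − 1 = 1 must be lifted.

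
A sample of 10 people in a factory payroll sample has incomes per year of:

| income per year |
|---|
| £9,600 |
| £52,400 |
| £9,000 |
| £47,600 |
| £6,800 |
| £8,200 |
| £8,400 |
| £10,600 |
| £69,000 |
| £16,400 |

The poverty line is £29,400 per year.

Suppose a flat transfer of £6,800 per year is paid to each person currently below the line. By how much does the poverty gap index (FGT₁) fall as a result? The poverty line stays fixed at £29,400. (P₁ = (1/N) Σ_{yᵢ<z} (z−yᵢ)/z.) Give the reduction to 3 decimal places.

Before: below the line — £6,800, £8,200, £8,400, £9,000, £9,600, £10,600, £16,400; poverty gap index (FGT₁) = 0.46531.
After the £6,800 transfer: below the line — £13,600, £15,000, £15,200, £15,800, £16,400, £17,400, £23,200; poverty gap index (FGT₁) = 0.30340.
Reduction = 0.46531 − 0.30340 = 0.162.

0.162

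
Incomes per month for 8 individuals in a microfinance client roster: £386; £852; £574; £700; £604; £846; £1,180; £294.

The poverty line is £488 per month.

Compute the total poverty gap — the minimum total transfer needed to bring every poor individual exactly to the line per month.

Below the line: £294, £386 (q = 2 of N = 8).
Individual gaps: 488−294 = 194; 488−386 = 102.
Aggregate gap = £296.

£296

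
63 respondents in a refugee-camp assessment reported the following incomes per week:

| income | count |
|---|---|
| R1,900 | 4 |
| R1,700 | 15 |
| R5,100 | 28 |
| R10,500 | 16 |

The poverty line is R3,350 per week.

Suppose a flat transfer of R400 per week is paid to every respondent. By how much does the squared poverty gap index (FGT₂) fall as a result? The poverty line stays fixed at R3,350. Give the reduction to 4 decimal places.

Before: below the line — 15×R1,700, 4×R1,900; squared poverty gap index (FGT₂) = 0.069655.
After the R400 transfer: below the line — 15×R2,100, 4×R2,300; squared poverty gap index (FGT₂) = 0.039387.
Reduction = 0.069655 − 0.039387 = 0.0303.

0.0303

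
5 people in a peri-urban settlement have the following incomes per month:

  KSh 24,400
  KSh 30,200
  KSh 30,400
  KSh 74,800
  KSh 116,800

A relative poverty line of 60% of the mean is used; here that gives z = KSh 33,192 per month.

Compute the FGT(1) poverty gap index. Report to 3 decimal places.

0.088

Incomes under z: KSh 24,400, KSh 30,200, KSh 30,400 (q = 3 of N = 5).
Relative gaps: (33192−24400)/33192 = 0.2649; (33192−30200)/33192 = 0.0901; (33192−30400)/33192 = 0.0841.
Sum of shortfalls = 0.439142; P₁ averages over all N: 0.439142 / 5 = 0.088.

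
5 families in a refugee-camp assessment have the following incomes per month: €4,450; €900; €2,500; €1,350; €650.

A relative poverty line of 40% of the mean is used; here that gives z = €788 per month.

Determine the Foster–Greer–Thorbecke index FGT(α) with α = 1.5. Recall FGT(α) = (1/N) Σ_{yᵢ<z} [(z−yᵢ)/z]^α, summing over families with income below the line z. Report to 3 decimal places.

0.015

Incomes under z: €650 (q = 1 of N = 5).
Normalized shortfalls: (788−650)/788 = 0.1751.
Raised to α = 1.5: 0.07329.
Sum = 0.073287; FGT(1.5) = 0.073287 / 5 = 0.015.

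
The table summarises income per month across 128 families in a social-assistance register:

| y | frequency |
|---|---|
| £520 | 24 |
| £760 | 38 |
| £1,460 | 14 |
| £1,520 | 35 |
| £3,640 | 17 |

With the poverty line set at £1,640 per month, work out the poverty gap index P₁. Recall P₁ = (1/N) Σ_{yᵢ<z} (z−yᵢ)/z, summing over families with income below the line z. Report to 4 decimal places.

Below the line: 24×£520, 38×£760, 14×£1,460, 35×£1,520 (q = 111 of N = 128).
Normalized shortfalls: (1640−520)/1640 = 0.6829 (×24); (1640−760)/1640 = 0.5366 (×38); (1640−1460)/1640 = 0.1098 (×14); (1640−1520)/1640 = 0.0732 (×35).
Sum of shortfalls = 40.878049; P₁ averages over all N: 40.878049 / 128 = 0.3194.

0.3194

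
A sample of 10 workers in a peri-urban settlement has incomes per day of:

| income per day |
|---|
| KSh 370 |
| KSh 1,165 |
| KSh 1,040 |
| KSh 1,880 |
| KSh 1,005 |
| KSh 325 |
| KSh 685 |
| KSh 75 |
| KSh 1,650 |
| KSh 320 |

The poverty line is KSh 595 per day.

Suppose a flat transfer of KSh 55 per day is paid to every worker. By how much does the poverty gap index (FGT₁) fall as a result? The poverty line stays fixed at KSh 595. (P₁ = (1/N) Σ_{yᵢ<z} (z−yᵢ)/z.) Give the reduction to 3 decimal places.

Before: below the line — KSh 75, KSh 320, KSh 325, KSh 370; poverty gap index (FGT₁) = 0.21681.
After the KSh 55 transfer: below the line — KSh 130, KSh 375, KSh 380, KSh 425; poverty gap index (FGT₁) = 0.17983.
Reduction = 0.21681 − 0.17983 = 0.037.

0.037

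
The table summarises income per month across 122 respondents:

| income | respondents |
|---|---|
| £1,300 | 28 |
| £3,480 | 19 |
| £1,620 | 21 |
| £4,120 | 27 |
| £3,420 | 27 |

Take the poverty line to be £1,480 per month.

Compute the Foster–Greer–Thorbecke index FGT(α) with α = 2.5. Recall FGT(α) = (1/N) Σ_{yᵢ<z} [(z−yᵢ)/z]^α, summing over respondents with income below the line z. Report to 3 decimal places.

Incomes under z: 28×£1,300 (q = 28 of N = 122).
Shortfall ratios: (1480−1300)/1480 = 0.1216 (×28).
Raised to α = 2.5: 0.00516 (×28).
Sum = 0.144439; FGT(2.5) = 0.144439 / 122 = 0.001.

0.001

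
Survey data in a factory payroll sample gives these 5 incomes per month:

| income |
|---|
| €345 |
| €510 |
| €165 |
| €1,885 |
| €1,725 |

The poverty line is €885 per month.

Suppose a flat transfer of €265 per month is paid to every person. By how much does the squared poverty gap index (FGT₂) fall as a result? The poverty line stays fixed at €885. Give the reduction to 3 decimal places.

0.167

Before: below the line — €165, €345, €510; squared poverty gap index (FGT₂) = 0.24275.
After the €265 transfer: below the line — €430, €610, €775; squared poverty gap index (FGT₂) = 0.07527.
Reduction = 0.24275 − 0.07527 = 0.167.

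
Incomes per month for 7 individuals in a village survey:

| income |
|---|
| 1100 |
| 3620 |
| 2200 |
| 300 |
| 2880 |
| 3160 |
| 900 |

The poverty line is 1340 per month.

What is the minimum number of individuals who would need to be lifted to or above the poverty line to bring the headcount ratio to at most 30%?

3 of the 7 individuals are poor, so H = 3/7 = 0.429.
A headcount ratio of at most 30% allows at most ⌊0.30 × 7⌋ = 2 poor individuals.
So at least 3 − 2 = 1 must be lifted.

1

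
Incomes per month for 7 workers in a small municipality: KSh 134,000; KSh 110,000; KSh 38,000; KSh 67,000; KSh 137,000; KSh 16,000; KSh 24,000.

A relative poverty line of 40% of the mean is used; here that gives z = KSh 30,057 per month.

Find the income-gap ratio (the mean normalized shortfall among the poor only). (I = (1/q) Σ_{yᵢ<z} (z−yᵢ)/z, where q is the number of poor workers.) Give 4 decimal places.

Below z: KSh 16,000, KSh 24,000 (q = 2 of N = 7).
Shortfall ratios (z−y)/z: 0.4677, 0.2015; sum = 0.669195.
The income-gap ratio divides by q (the poor only): 0.669195 / 2 = 0.3346.

0.3346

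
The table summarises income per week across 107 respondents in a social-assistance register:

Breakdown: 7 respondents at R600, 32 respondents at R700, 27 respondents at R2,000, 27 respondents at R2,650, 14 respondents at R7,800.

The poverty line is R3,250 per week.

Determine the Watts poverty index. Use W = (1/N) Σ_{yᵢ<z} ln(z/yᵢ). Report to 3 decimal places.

Poor units: 7×R600, 32×R700, 27×R2,000, 27×R2,650 (q = 93 of N = 107).
ln(z/y) terms: ln(3250/600) = 1.6895 (×7); ln(3250/700) = 1.5353 (×32); ln(3250/2000) = 0.4855 (×27); ln(3250/2650) = 0.2041 (×27).
W = 79.576208 / 107 = 0.744.

0.744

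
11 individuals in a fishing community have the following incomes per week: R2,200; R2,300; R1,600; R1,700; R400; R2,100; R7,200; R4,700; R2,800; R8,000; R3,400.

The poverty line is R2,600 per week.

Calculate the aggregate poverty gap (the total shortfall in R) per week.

Poor units: R400, R1,600, R1,700, R2,100, R2,200, R2,300 (q = 6 of N = 11).
Individual gaps: 2600−400 = 2200; 2600−1600 = 1000; 2600−1700 = 900; 2600−2100 = 500; 2600−2200 = 400; 2600−2300 = 300.
Aggregate gap = R5,300.

R5,300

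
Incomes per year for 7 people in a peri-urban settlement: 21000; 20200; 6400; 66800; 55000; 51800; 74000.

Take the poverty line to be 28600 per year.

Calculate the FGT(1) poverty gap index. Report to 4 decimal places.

0.1908

Poor units: 6400, 20200, 21000 (q = 3 of N = 7).
Shortfall ratios: (28600−6400)/28600 = 0.7762; (28600−20200)/28600 = 0.2937; (28600−21000)/28600 = 0.2657.
Sum of shortfalls = 1.335664; P₁ averages over all N: 1.335664 / 7 = 0.1908.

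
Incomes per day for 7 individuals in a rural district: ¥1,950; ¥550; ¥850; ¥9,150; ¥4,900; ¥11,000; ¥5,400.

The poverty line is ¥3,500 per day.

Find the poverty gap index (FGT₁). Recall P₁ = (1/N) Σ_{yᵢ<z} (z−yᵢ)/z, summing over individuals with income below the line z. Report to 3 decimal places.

0.292

Below the line: ¥550, ¥850, ¥1,950 (q = 3 of N = 7).
Normalized shortfalls: (3500−550)/3500 = 0.8429; (3500−850)/3500 = 0.7571; (3500−1950)/3500 = 0.4429.
Σ = 2.042857. Dividing by the full population N = 7 gives P₁ = 0.292.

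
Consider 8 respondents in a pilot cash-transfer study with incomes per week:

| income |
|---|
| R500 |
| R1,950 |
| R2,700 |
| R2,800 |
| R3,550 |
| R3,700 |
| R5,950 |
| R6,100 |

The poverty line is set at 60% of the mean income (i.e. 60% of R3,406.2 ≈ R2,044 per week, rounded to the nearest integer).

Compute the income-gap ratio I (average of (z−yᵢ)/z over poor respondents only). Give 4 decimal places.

0.4007

Below z: R500, R1,950 (q = 2 of N = 8).
Shortfall ratios (z−y)/z: 0.7554, 0.0460; sum = 0.801370.
The income-gap ratio divides by q (the poor only): 0.801370 / 2 = 0.4007.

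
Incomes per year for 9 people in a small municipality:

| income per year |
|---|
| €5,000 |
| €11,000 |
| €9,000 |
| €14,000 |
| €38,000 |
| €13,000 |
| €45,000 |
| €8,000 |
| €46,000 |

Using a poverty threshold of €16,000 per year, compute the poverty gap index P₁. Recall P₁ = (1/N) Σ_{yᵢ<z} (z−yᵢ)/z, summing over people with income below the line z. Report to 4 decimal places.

0.2500

Below z: €5,000, €8,000, €9,000, €11,000, €13,000, €14,000 (q = 6 of N = 9).
Relative gaps: (16000−5000)/16000 = 0.6875; (16000−8000)/16000 = 0.5000; (16000−9000)/16000 = 0.4375; (16000−11000)/16000 = 0.3125; (16000−13000)/16000 = 0.1875; (16000−14000)/16000 = 0.1250.
Sum of shortfalls = 2.250000; P₁ averages over all N: 2.250000 / 9 = 0.2500.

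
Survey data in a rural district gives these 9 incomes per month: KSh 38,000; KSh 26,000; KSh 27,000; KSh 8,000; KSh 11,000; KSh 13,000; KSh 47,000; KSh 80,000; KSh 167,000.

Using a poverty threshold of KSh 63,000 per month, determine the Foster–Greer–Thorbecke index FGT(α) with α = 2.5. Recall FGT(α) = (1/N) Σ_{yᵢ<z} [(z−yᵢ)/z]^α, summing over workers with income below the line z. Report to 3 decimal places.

0.282

Below the line: KSh 8,000, KSh 11,000, KSh 13,000, KSh 26,000, KSh 27,000, KSh 38,000, KSh 47,000 (q = 7 of N = 9).
Gap ratios (z−y)/z: (63000−8000)/63000 = 0.8730; (63000−11000)/63000 = 0.8254; (63000−13000)/63000 = 0.7937; (63000−26000)/63000 = 0.5873; (63000−27000)/63000 = 0.5714; (63000−38000)/63000 = 0.3968; (63000−47000)/63000 = 0.2540.
Raised to α = 2.5: 0.71212; 0.61895; 0.56114; 0.26433; 0.24683; 0.09920; 0.03250.
Sum = 2.535088; FGT(2.5) = 2.535088 / 9 = 0.282.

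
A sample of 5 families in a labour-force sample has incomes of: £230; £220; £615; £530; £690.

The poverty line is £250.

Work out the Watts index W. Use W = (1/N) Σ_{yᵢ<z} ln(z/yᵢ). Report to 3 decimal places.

Poor units: £220, £230 (q = 2 of N = 5).
Log gaps: ln(250/220) = 0.1278; ln(250/230) = 0.0834.
W = 0.211215 / 5 = 0.042.

0.042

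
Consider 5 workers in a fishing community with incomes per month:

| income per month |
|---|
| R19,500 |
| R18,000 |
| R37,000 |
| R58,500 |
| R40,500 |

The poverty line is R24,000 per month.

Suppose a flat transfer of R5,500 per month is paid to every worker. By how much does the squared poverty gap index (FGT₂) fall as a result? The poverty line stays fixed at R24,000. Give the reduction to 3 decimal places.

0.019

Before: below the line — R18,000, R19,500; squared poverty gap index (FGT₂) = 0.01953.
After the R5,500 transfer: below the line — R23,500; squared poverty gap index (FGT₂) = 0.00009.
Reduction = 0.01953 − 0.00009 = 0.019.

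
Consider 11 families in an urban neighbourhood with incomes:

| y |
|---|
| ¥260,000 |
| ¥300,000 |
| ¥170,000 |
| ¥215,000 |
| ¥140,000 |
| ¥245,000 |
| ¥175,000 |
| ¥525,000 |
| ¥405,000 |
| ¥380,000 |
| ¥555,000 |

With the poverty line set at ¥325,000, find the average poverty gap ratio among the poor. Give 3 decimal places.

0.338

Below z: ¥140,000, ¥170,000, ¥175,000, ¥215,000, ¥245,000, ¥260,000, ¥300,000 (q = 7 of N = 11).
Shortfall ratios (z−y)/z: 0.5692, 0.4769, 0.4615, 0.3385, 0.2462, 0.2000, 0.0769; sum = 2.369231.
I averages over the q = 7 poor units only: 2.369231 / 7 = 0.338.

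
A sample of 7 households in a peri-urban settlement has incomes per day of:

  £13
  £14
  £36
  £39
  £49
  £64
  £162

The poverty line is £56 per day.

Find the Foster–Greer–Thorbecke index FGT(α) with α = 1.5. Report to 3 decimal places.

Below z: £13, £14, £36, £39, £49 (q = 5 of N = 7).
Relative gaps: (56−13)/56 = 0.7679; (56−14)/56 = 0.7500; (56−36)/56 = 0.3571; (56−39)/56 = 0.3036; (56−49)/56 = 0.1250.
Raised to α = 1.5: 0.67285; 0.64952; 0.21343; 0.16726; 0.04419.
Sum = 1.747260; FGT(1.5) = 1.747260 / 7 = 0.250.

0.250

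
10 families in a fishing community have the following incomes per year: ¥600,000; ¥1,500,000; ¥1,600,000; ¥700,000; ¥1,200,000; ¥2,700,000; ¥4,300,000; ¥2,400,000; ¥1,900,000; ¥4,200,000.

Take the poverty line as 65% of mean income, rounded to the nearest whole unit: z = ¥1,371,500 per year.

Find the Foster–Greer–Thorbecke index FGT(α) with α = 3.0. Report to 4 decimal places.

Below z: ¥600,000, ¥700,000, ¥1,200,000 (q = 3 of N = 10).
Normalized shortfalls: (1371500−600000)/1371500 = 0.5625; (1371500−700000)/1371500 = 0.4896; (1371500−1200000)/1371500 = 0.1250.
Raised to α = 3.0: 0.17800; 0.11737; 0.00196.
Sum = 0.297324; FGT(3.0) = 0.297324 / 10 = 0.0297.

0.0297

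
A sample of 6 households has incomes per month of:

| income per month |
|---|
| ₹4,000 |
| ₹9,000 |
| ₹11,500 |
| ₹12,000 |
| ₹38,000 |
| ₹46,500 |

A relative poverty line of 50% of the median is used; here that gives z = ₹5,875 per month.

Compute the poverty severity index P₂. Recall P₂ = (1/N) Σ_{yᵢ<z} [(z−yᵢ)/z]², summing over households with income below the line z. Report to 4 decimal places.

Below z: ₹4,000 (q = 1 of N = 6).
Normalized shortfalls: (5875−4000)/5875 = 0.3191.
Squared: 0.1019.
Sum = 0.101856; P₂ = 0.101856 / 6 = 0.0170.

0.0170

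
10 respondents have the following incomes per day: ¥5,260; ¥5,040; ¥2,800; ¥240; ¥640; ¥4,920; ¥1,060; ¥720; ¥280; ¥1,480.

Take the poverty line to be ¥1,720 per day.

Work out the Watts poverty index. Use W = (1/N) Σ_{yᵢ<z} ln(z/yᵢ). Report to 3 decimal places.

0.628

Below z: ¥240, ¥280, ¥640, ¥720, ¥1,060, ¥1,480 (q = 6 of N = 10).
ln(z/y) terms: ln(1720/240) = 1.9694; ln(1720/280) = 1.8153; ln(1720/640) = 0.9886; ln(1720/720) = 0.8708; ln(1720/1060) = 0.4841; ln(1720/1480) = 0.1503.
W = 6.278508 / 10 = 0.628.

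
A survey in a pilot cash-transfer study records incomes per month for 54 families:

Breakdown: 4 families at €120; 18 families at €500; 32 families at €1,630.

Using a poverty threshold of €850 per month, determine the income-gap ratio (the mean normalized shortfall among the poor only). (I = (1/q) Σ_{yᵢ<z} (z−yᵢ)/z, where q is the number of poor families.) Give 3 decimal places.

Incomes under z: 4×€120, 18×€500 (q = 22 of N = 54).
Shortfall ratios (z−y)/z: 0.8588 (×4), 0.4118 (×18); sum = 10.847059.
I averages over the q = 22 poor units only: 10.847059 / 22 = 0.493.

0.493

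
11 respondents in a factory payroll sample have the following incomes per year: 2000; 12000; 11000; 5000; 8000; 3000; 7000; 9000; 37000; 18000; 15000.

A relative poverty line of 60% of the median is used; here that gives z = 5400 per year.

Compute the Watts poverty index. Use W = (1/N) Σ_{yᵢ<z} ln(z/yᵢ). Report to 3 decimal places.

Below z: 2000, 3000, 5000 (q = 3 of N = 11).
Log gaps: ln(5400/2000) = 0.9933; ln(5400/3000) = 0.5878; ln(5400/5000) = 0.0770.
W = 1.657999 / 11 = 0.151.

0.151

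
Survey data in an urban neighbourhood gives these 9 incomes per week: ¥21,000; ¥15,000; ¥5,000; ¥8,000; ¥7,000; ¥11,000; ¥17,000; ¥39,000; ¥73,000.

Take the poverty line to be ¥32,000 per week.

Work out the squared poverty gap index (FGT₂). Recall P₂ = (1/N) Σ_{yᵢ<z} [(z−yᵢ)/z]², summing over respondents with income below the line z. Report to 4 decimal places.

Below z: ¥5,000, ¥7,000, ¥8,000, ¥11,000, ¥15,000, ¥17,000, ¥21,000 (q = 7 of N = 9).
Relative gaps: (32000−5000)/32000 = 0.8438; (32000−7000)/32000 = 0.7812; (32000−8000)/32000 = 0.7500; (32000−11000)/32000 = 0.6562; (32000−15000)/32000 = 0.5312; (32000−17000)/32000 = 0.4688; (32000−21000)/32000 = 0.3438.
Squared: 0.7119; 0.6104; 0.5625; 0.4307; 0.2822; 0.2197; 0.1182.
Sum = 2.935547; P₂ = 2.935547 / 9 = 0.3262.

0.3262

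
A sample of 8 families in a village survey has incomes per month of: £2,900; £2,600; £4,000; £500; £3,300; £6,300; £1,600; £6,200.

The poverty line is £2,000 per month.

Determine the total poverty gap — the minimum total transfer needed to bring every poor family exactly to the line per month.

£1,900

Poor units: £500, £1,600 (q = 2 of N = 8).
Individual gaps: 2000−500 = 1500; 2000−1600 = 400.
Aggregate gap = £1,900.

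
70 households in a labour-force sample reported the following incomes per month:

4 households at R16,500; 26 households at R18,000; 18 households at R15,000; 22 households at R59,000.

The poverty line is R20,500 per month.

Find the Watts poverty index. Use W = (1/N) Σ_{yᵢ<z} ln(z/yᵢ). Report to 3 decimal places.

0.141

Incomes under z: 18×R15,000, 4×R16,500, 26×R18,000 (q = 48 of N = 70).
ln(z/y) terms: ln(20500/15000) = 0.3124 (×18); ln(20500/16500) = 0.2171 (×4); ln(20500/18000) = 0.1301 (×26).
W = 9.872384 / 70 = 0.141.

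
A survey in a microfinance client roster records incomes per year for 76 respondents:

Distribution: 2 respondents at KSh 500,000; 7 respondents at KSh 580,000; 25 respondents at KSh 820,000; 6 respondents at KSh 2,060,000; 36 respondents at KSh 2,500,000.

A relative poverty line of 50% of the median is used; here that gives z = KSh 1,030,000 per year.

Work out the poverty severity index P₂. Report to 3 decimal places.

Poor units: 2×KSh 500,000, 7×KSh 580,000, 25×KSh 820,000 (q = 34 of N = 76).
Normalized shortfalls: (1030000−500000)/1030000 = 0.5146 (×2); (1030000−580000)/1030000 = 0.4369 (×7); (1030000−820000)/1030000 = 0.2039 (×25).
Squared: 0.2648 (×2); 0.1909 (×7); 0.0416 (×25).
Sum = 2.904892; P₂ = 2.904892 / 76 = 0.038.

0.038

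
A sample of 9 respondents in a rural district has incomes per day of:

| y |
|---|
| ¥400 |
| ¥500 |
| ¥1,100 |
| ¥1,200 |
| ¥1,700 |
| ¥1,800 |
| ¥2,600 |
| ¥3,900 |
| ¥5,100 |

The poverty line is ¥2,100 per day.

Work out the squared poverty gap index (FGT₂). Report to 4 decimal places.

0.1892

Poor units: ¥400, ¥500, ¥1,100, ¥1,200, ¥1,700, ¥1,800 (q = 6 of N = 9).
Shortfall ratios: (2100−400)/2100 = 0.8095; (2100−500)/2100 = 0.7619; (2100−1100)/2100 = 0.4762; (2100−1200)/2100 = 0.4286; (2100−1700)/2100 = 0.1905; (2100−1800)/2100 = 0.1429.
Squared: 0.6553; 0.5805; 0.2268; 0.1837; 0.0363; 0.0204.
Sum = 1.702948; P₂ = 1.702948 / 9 = 0.1892.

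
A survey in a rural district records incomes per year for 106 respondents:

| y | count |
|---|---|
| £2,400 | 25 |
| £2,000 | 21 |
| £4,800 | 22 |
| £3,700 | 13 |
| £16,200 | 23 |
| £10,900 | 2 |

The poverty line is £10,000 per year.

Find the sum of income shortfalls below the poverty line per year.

Below the line: 21×£2,000, 25×£2,400, 13×£3,700, 22×£4,800 (q = 81 of N = 106).
Individual gaps: 21×(10000−2000) = 168000; 25×(10000−2400) = 190000; 13×(10000−3700) = 81900; 22×(10000−4800) = 114400.
Aggregate gap = £554,300.

£554,300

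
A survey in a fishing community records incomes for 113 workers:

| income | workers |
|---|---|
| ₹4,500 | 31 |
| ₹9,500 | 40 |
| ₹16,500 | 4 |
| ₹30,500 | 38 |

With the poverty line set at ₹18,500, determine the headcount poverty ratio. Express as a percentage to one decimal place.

75 of the 113 workers have income below ₹18,500.
H = 75/113 = 66.4%.

66.4%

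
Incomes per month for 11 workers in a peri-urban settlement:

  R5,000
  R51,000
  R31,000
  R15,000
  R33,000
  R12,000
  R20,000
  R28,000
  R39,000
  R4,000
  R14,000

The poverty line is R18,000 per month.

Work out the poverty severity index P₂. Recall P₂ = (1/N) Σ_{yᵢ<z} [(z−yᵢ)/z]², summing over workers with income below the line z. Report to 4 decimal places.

Poor units: R4,000, R5,000, R12,000, R14,000, R15,000 (q = 5 of N = 11).
Gap ratios (z−y)/z: (18000−4000)/18000 = 0.7778; (18000−5000)/18000 = 0.7222; (18000−12000)/18000 = 0.3333; (18000−14000)/18000 = 0.2222; (18000−15000)/18000 = 0.1667.
Squared: 0.6049; 0.5216; 0.1111; 0.0494; 0.0278.
Sum = 1.314815; P₂ = 1.314815 / 11 = 0.1195.

0.1195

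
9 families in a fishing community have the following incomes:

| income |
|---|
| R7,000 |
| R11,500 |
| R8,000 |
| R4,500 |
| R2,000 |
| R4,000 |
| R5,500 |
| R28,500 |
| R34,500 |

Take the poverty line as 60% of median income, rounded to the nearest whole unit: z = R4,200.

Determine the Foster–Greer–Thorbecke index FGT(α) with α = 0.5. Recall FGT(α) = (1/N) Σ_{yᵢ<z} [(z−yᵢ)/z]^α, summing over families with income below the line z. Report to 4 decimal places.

0.1047

Below z: R2,000, R4,000 (q = 2 of N = 9).
Gap ratios (z−y)/z: (4200−2000)/4200 = 0.5238; (4200−4000)/4200 = 0.0476.
Raised to α = 0.5: 0.72375; 0.21822.
Sum = 0.941965; FGT(0.5) = 0.941965 / 9 = 0.1047.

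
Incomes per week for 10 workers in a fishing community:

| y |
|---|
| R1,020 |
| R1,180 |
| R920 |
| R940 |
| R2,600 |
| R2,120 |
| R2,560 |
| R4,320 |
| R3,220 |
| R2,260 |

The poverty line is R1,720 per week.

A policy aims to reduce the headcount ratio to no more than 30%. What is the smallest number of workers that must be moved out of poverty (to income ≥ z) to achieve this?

Currently q = 4 of N = 10 are below the line (H = 0.400).
A headcount ratio of at most 30% allows at most ⌊0.30 × 10⌋ = 3 poor workers.
So at least 4 − 3 = 1 must be lifted.

1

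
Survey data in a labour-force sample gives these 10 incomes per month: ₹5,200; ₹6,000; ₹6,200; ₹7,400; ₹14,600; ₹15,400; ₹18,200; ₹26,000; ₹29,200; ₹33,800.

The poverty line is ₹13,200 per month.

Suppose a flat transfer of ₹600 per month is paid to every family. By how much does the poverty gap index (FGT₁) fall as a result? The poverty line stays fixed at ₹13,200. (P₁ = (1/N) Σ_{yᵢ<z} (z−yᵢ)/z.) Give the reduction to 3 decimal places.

Before: below the line — ₹5,200, ₹6,000, ₹6,200, ₹7,400; poverty gap index (FGT₁) = 0.21212.
After the ₹600 transfer: below the line — ₹5,800, ₹6,600, ₹6,800, ₹8,000; poverty gap index (FGT₁) = 0.19394.
Reduction = 0.21212 − 0.19394 = 0.018.

0.018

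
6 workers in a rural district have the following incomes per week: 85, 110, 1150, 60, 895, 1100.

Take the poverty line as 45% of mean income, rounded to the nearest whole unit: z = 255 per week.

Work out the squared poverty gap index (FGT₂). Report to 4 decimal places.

0.2254

Incomes under z: 60, 85, 110 (q = 3 of N = 6).
Shortfall ratios: (255−60)/255 = 0.7647; (255−85)/255 = 0.6667; (255−110)/255 = 0.5686.
Squared: 0.5848; 0.4444; 0.3233.
Sum = 1.352557; P₂ = 1.352557 / 6 = 0.2254.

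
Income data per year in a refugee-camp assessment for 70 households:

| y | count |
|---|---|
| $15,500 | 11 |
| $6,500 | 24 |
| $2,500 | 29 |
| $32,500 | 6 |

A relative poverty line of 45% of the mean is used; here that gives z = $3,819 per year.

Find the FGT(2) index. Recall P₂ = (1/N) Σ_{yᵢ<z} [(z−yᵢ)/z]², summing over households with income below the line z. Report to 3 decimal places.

Incomes under z: 29×$2,500 (q = 29 of N = 70).
Gap ratios (z−y)/z: (3819−2500)/3819 = 0.3454 (×29).
Squared: 0.1193 (×29).
Sum = 3.459300; P₂ = 3.459300 / 70 = 0.049.

0.049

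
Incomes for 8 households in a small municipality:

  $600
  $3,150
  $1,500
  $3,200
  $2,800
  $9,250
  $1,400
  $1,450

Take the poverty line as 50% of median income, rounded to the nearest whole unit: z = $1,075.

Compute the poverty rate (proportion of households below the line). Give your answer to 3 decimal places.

1 of the 8 households have income below $1,075.
H = 1/8 = 0.125.

0.125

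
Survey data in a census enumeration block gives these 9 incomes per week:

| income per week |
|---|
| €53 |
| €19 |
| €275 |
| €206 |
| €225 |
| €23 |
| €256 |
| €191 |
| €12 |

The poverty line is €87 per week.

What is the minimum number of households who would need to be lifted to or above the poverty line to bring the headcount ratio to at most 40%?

4 of the 9 households are poor, so H = 4/9 = 0.444.
A headcount ratio of at most 40% allows at most ⌊0.40 × 9⌋ = 3 poor households.
So at least 4 − 3 = 1 must be lifted.

1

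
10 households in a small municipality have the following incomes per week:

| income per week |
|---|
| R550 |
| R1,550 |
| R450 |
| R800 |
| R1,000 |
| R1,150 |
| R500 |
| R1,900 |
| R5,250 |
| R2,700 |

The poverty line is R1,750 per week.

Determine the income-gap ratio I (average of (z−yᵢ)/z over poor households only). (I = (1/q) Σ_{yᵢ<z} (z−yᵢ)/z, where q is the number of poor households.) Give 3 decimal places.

Below z: R450, R500, R550, R800, R1,000, R1,150, R1,550 (q = 7 of N = 10).
Shortfall ratios (z−y)/z: 0.7429, 0.7143, 0.6857, 0.5429, 0.4286, 0.3429, 0.1143; sum = 3.571429.
I averages over the q = 7 poor units only: 3.571429 / 7 = 0.510.

0.510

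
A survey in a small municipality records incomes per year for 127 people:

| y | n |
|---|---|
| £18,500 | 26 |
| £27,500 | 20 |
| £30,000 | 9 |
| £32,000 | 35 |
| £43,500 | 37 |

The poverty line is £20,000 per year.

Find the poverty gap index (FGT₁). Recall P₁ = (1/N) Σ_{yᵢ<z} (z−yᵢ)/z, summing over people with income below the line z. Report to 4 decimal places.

0.0154

Below z: 26×£18,500 (q = 26 of N = 127).
Shortfall ratios: (20000−18500)/20000 = 0.0750 (×26).
Sum of shortfalls = 1.950000; P₁ averages over all N: 1.950000 / 127 = 0.0154.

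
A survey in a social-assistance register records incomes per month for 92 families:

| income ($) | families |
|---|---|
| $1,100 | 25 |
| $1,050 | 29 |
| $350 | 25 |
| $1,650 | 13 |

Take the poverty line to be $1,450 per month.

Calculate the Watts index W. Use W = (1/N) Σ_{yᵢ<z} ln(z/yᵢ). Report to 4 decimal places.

0.5631

Below z: 25×$350, 29×$1,050, 25×$1,100 (q = 79 of N = 92).
Log gaps: ln(1450/350) = 1.4214 (×25); ln(1450/1050) = 0.3228 (×29); ln(1450/1100) = 0.2763 (×25).
W = 51.801405 / 92 = 0.5631.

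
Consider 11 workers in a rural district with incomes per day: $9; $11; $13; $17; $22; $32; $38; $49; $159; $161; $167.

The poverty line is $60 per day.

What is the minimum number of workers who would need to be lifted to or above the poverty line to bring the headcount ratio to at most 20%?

6

Currently q = 8 of N = 11 are below the line (H = 0.727).
A headcount ratio of at most 20% allows at most ⌊0.20 × 11⌋ = 2 poor workers.
So at least 8 − 2 = 6 must be lifted.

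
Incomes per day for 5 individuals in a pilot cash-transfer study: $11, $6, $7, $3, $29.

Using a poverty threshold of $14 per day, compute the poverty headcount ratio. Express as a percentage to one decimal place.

80.0%

4 of the 5 individuals have income below $14.
H = 4/5 = 80.0%.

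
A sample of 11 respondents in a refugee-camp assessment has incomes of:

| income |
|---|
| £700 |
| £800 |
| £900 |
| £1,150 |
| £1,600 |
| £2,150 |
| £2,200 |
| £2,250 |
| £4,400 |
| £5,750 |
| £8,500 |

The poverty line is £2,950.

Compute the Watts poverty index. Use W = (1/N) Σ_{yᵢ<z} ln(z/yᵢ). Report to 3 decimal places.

0.579

Incomes under z: £700, £800, £900, £1,150, £1,600, £2,150, £2,200, £2,250 (q = 8 of N = 11).
Log gaps: ln(2950/700) = 1.4385; ln(2950/800) = 1.3049; ln(2950/900) = 1.1872; ln(2950/1150) = 0.9420; ln(2950/1600) = 0.6118; ln(2950/2150) = 0.3163; ln(2950/2200) = 0.2933; ln(2950/2250) = 0.2709.
W = 6.364999 / 11 = 0.579.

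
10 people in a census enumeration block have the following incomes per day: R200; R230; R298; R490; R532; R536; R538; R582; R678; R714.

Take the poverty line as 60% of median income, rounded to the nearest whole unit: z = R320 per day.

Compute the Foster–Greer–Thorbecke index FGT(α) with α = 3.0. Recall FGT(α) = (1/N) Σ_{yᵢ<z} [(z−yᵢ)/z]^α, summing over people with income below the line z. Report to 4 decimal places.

0.0075

Below z: R200, R230, R298 (q = 3 of N = 10).
Gap ratios (z−y)/z: (320−200)/320 = 0.3750; (320−230)/320 = 0.2812; (320−298)/320 = 0.0688.
Raised to α = 3.0: 0.05273; 0.02225; 0.00032.
Sum = 0.075307; FGT(3.0) = 0.075307 / 10 = 0.0075.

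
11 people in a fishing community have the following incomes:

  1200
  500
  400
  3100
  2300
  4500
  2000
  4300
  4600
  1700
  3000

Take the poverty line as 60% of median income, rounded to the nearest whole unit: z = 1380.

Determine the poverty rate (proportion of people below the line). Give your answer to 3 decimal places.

0.273

3 of the 11 people have income below 1380.
H = 3/11 = 0.273.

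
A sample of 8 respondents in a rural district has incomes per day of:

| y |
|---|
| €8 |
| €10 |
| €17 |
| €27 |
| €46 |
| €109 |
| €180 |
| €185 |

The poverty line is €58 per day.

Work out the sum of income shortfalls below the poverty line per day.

Poor units: €8, €10, €17, €27, €46 (q = 5 of N = 8).
Individual gaps: 58−8 = 50; 58−10 = 48; 58−17 = 41; 58−27 = 31; 58−46 = 12.
Aggregate gap = €182.

€182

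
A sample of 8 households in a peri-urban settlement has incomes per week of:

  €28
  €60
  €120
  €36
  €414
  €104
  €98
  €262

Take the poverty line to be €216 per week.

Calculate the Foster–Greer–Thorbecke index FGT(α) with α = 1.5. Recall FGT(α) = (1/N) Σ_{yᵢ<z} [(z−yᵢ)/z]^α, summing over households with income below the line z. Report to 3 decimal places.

Poor units: €28, €36, €60, €98, €104, €120 (q = 6 of N = 8).
Shortfall ratios: (216−28)/216 = 0.8704; (216−36)/216 = 0.8333; (216−60)/216 = 0.7222; (216−98)/216 = 0.5463; (216−104)/216 = 0.5185; (216−120)/216 = 0.4444.
Raised to α = 1.5: 0.81200; 0.76073; 0.61377; 0.40378; 0.37338; 0.29630.
Sum = 3.259947; FGT(1.5) = 3.259947 / 8 = 0.407.

0.407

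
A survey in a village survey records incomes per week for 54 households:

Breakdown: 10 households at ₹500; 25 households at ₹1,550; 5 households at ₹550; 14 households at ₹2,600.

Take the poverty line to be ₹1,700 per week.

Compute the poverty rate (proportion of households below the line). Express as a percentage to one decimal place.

74.1%

40 of the 54 households have income below ₹1,700.
H = 40/54 = 74.1%.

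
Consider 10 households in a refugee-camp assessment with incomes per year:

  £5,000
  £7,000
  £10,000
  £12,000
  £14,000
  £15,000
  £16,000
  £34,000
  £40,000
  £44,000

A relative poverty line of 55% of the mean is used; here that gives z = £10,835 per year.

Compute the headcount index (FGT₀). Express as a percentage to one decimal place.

30.0%

3 of the 10 households have income below £10,835.
H = 3/10 = 30.0%.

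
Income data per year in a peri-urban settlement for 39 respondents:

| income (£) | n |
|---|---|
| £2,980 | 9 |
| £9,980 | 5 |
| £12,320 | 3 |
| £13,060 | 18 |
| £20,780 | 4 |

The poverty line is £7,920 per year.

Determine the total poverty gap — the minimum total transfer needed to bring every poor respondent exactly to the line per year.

Incomes under z: 9×£2,980 (q = 9 of N = 39).
Individual gaps: 9×(7920−2980) = 44460.
Aggregate gap = £44,460.

£44,460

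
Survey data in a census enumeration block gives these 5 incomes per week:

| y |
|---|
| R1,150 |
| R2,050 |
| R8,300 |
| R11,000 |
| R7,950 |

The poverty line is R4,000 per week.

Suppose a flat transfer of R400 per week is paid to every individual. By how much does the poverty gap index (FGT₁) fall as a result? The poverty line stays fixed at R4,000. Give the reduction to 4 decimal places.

Before: below the line — R1,150, R2,050; poverty gap index (FGT₁) = 0.240000.
After the R400 transfer: below the line — R1,550, R2,450; poverty gap index (FGT₁) = 0.200000.
Reduction = 0.240000 − 0.200000 = 0.0400.

0.0400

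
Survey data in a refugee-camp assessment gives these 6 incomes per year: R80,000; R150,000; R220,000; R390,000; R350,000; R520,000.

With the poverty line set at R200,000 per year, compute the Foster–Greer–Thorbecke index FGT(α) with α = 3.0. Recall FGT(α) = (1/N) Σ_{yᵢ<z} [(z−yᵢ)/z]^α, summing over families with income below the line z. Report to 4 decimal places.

0.0386

Poor units: R80,000, R150,000 (q = 2 of N = 6).
Gap ratios (z−y)/z: (200000−80000)/200000 = 0.6000; (200000−150000)/200000 = 0.2500.
Raised to α = 3.0: 0.21600; 0.01562.
Sum = 0.231625; FGT(3.0) = 0.231625 / 6 = 0.0386.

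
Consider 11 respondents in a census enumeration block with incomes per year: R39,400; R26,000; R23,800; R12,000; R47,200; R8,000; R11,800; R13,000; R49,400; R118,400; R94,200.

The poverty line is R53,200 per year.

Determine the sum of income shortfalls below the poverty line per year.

R248,200

Below the line: R8,000, R11,800, R12,000, R13,000, R23,800, R26,000, R39,400, R47,200, R49,400 (q = 9 of N = 11).
Individual gaps: 53200−8000 = 45200; 53200−11800 = 41400; 53200−12000 = 41200; 53200−13000 = 40200; 53200−23800 = 29400; 53200−26000 = 27200; 53200−39400 = 13800; 53200−47200 = 6000; 53200−49400 = 3800.
Aggregate gap = R248,200.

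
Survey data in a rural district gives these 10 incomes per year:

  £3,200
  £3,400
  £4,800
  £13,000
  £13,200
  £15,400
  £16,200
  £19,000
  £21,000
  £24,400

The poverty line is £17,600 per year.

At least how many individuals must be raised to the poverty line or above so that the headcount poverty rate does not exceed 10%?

6

7 of the 10 individuals are poor, so H = 7/10 = 0.700.
A headcount ratio of at most 10% allows at most ⌊0.10 × 10⌋ = 1 poor individuals.
So at least 7 − 1 = 6 must be lifted.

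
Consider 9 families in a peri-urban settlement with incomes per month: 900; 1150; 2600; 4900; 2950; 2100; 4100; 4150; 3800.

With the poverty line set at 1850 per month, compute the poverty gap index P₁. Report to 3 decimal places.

0.099

Below the line: 900, 1150 (q = 2 of N = 9).
Normalized shortfalls: (1850−900)/1850 = 0.5135; (1850−1150)/1850 = 0.3784.
Sum of shortfalls = 0.891892; P₁ averages over all N: 0.891892 / 9 = 0.099.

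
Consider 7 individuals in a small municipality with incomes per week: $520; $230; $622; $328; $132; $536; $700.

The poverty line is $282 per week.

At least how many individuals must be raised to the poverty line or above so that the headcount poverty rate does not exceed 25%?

Currently q = 2 of N = 7 are below the line (H = 0.286).
A headcount ratio of at most 25% allows at most ⌊0.25 × 7⌋ = 1 poor individuals.
So at least 2 − 1 = 1 must be lifted.

1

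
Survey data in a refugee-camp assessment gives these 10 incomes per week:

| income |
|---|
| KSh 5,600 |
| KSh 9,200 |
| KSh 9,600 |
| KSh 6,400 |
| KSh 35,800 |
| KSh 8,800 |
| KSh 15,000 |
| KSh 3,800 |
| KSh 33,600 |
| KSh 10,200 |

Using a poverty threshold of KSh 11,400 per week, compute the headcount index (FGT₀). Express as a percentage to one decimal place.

70.0%

7 of the 10 respondents have income below KSh 11,400.
H = 7/10 = 70.0%.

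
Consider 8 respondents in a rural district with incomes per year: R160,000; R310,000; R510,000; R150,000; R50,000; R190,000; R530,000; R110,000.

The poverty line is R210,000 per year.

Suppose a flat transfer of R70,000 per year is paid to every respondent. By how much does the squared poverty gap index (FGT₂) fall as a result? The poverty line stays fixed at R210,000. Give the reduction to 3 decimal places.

Before: below the line — R50,000, R110,000, R150,000, R160,000, R190,000; squared poverty gap index (FGT₂) = 0.11933.
After the R70,000 transfer: below the line — R120,000, R180,000; squared poverty gap index (FGT₂) = 0.02551.
Reduction = 0.11933 − 0.02551 = 0.094.

0.094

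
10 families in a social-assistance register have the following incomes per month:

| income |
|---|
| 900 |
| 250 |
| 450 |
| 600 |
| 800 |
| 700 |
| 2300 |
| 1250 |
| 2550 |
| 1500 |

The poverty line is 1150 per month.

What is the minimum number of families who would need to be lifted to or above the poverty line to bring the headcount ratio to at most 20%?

6 of the 10 families are poor, so H = 6/10 = 0.600.
A headcount ratio of at most 20% allows at most ⌊0.20 × 10⌋ = 2 poor families.
So at least 6 − 2 = 4 must be lifted.

4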